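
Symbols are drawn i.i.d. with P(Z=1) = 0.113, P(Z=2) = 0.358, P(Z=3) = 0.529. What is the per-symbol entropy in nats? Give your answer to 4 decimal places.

H(Z) = −Σ p·ln p.
  −(0.113)·ln(0.113) = 0.24638
  −(0.358)·ln(0.358) = 0.36775
  −(0.529)·ln(0.529) = 0.33685
Sum: 0.24638 + 0.36775 + 0.33685 = 0.9510 nats.

0.9510 nats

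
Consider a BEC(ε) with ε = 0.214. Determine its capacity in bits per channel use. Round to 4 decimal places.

0.7860 bits

Binary erasure channel: capacity C = 1 − ε.
C = 1 − 0.214 = 0.7860 bits per channel use.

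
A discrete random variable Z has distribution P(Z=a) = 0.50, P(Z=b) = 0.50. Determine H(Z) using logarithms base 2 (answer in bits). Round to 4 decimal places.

1.0000 bits

H(Z) = −Σ p·log₂ p.
  −(0.50)·log₂(0.50) = 0.50000
  −(0.50)·log₂(0.50) = 0.50000
Sum: 0.50000 + 0.50000 = 1.0000 bits.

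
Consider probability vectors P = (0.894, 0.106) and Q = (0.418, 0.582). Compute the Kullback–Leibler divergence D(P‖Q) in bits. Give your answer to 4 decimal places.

D(P‖Q) = Σ p·log₂(p/q).
  0.894·log₂(0.894/0.418) = 0.98051
  0.106·log₂(0.106/0.582) = -0.26044
D(P‖Q) = 0.7201 bits.

0.7201 bits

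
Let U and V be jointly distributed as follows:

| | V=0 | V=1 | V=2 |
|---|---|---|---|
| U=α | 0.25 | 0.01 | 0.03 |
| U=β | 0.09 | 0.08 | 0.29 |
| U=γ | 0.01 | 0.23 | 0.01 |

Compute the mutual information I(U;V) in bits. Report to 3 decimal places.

Marginals: p(U) = (0.2900, 0.4600, 0.2500), p(V) = (0.3500, 0.3200, 0.3300).
I(U;V) = H(U) + H(V) − H(U,V).
H(U) = 1.5332, H(V) = 1.5840, H(U,V) = 2.4608.
I(U;V) = 1.5332 + 1.5840 − 2.4608 = 0.656 bits.

0.656 bits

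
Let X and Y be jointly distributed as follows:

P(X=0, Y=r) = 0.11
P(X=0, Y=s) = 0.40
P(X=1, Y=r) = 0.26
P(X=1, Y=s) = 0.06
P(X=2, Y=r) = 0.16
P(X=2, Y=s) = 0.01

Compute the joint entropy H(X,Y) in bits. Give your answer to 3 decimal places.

2.117 bits

H(X,Y) = −Σ p(x,y)·log₂ p(x,y) over all 6 cells.
  cell (0,r): −0.11·log₂0.11 = 0.3503
  cell (0,s): −0.40·log₂0.40 = 0.5288
  cell (1,r): −0.26·log₂0.26 = 0.5053
  cell (1,s): −0.06·log₂0.06 = 0.2435
  cell (2,r): −0.16·log₂0.16 = 0.4230
  cell (2,s): −0.01·log₂0.01 = 0.0664
Sum = 2.117 bits.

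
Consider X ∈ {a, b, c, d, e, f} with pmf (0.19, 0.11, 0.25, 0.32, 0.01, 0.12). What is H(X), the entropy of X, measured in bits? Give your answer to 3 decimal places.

2.265 bits

H(X) = −Σ p·log₂ p.
  −(0.19)·log₂(0.19) = 0.4552
  −(0.11)·log₂(0.11) = 0.3503
  −(0.25)·log₂(0.25) = 0.5000
  −(0.32)·log₂(0.32) = 0.5260
  −(0.01)·log₂(0.01) = 0.0664
  −(0.12)·log₂(0.12) = 0.3671
Sum: 0.4552 + 0.3503 + 0.5000 + 0.5260 + 0.0664 + 0.3671 = 2.265 bits.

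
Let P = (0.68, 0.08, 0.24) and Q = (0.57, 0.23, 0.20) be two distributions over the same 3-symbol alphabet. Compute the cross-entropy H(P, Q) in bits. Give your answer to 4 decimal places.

H(P,Q) = −Σ p·log₂ q.
  −0.68·log₂(0.57) = 0.55146
  −0.08·log₂(0.23) = 0.16962
  −0.24·log₂(0.20) = 0.55726
H(P,Q) = 1.2783 bits.

1.2783 bits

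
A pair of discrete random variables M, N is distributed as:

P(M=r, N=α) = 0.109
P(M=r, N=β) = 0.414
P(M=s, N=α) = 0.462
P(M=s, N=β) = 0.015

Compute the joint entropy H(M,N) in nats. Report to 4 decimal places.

H(M,N) = −Σ p(x,y)·ln p(x,y) over all 4 cells.
  cell (r,α): −0.109·ln0.109 = 0.24159
  cell (r,β): −0.414·ln0.414 = 0.36510
  cell (s,α): −0.462·ln0.462 = 0.35675
  cell (s,β): −0.015·ln0.015 = 0.06300
Sum = 1.0264 nats.

1.0264 nats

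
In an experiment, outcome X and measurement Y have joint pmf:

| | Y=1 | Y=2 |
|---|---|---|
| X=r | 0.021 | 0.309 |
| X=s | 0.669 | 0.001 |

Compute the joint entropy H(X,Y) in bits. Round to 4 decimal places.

H(X,Y) = −Σ p(x,y)·log₂ p(x,y) over all 4 cells.
  cell (r,1): −0.021·log₂0.021 = 0.11704
  cell (r,2): −0.309·log₂0.309 = 0.52355
  cell (s,1): −0.669·log₂0.669 = 0.38797
  cell (s,2): −0.001·log₂0.001 = 0.00997
Sum = 1.0385 bits.

1.0385 bits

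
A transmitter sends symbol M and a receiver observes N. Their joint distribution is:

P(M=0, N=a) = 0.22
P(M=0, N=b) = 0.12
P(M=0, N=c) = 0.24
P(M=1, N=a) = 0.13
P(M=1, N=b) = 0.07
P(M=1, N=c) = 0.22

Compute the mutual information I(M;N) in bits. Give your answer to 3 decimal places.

Marginals: p(M) = (0.5800, 0.4200), p(N) = (0.3500, 0.1900, 0.4600).
I(M;N) = H(M) + H(N) − H(M,N).
H(M) = 0.9815, H(N) = 1.5007, H(M,N) = 2.4735.
I(M;N) = 0.9815 + 1.5007 − 2.4735 = 0.009 bits.

0.009 bits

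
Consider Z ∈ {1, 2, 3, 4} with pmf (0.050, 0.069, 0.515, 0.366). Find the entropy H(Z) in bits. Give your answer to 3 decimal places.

1.506 bits

H(Z) = −Σ p·log₂ p.
  −(0.050)·log₂(0.050) = 0.2161
  −(0.069)·log₂(0.069) = 0.2662
  −(0.515)·log₂(0.515) = 0.4930
  −(0.366)·log₂(0.366) = 0.5307
Sum: 0.2161 + 0.2662 + 0.4930 + 0.5307 = 1.506 bits.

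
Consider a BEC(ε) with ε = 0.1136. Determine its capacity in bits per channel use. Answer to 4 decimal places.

Binary erasure channel: capacity C = 1 − ε.
C = 1 − 0.1136 = 0.8864 bits per channel use.

0.8864 bits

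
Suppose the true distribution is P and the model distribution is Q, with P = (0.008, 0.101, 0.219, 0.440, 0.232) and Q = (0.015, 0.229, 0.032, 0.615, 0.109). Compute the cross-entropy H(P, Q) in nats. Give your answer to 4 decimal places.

H(P,Q) = −Σ p·ln q.
  −0.008·ln(0.015) = 0.03360
  −0.101·ln(0.229) = 0.14888
  −0.219·ln(0.032) = 0.75380
  −0.440·ln(0.615) = 0.21390
  −0.232·ln(0.109) = 0.51421
H(P,Q) = 1.6644 nats.

1.6644 nats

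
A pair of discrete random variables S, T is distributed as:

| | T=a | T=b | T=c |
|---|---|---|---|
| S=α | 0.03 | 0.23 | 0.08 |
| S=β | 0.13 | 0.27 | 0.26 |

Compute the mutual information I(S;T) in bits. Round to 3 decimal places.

0.048 bits

Marginals: p(S) = (0.3400, 0.6600), p(T) = (0.1600, 0.5000, 0.3400).
I(S;T) = H(S) + H(T) − H(S,T).
H(S) = 0.9248, H(T) = 1.4522, H(S,T) = 2.3289.
I(S;T) = 0.9248 + 1.4522 − 2.3289 = 0.048 bits.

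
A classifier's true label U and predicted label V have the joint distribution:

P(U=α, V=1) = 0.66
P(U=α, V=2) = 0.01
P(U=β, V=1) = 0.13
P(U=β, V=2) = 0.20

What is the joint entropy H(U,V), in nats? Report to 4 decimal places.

0.9074 nats

H(U,V) = −Σ p(x,y)·ln p(x,y) over all 4 cells.
  cell (α,1): −0.66·ln0.66 = 0.27424
  cell (α,2): −0.01·ln0.01 = 0.04605
  cell (β,1): −0.13·ln0.13 = 0.26523
  cell (β,2): −0.20·ln0.20 = 0.32189
Sum = 0.9074 nats.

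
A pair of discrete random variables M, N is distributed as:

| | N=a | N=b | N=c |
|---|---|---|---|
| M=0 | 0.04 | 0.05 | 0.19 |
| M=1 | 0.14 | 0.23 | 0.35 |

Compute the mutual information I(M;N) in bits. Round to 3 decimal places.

Marginals: p(M) = (0.2800, 0.7200), p(N) = (0.1800, 0.2800, 0.5400).
I(M;N) = H(M) + H(N) − H(M,N).
H(M) = 0.8555, H(N) = 1.4396, H(M,N) = 2.2720.
I(M;N) = 0.8555 + 1.4396 − 2.2720 = 0.023 bits.

0.023 bits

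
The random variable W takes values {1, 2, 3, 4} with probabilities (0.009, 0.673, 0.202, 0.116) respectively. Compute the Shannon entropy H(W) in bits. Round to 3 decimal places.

1.272 bits

H(W) = −Σ p·log₂ p.
  −(0.009)·log₂(0.009) = 0.0612
  −(0.673)·log₂(0.673) = 0.3845
  −(0.202)·log₂(0.202) = 0.4661
  −(0.116)·log₂(0.116) = 0.3605
Sum: 0.0612 + 0.3845 + 0.4661 + 0.3605 = 1.272 bits.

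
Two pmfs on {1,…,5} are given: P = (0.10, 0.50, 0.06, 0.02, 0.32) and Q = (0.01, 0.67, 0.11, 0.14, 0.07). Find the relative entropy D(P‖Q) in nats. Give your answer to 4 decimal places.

0.4950 nats

D(P‖Q) = Σ p·ln(p/q).
  0.10·ln(0.10/0.01) = 0.23026
  0.50·ln(0.50/0.67) = -0.14633
  0.06·ln(0.06/0.11) = -0.03637
  0.02·ln(0.02/0.14) = -0.03892
  0.32·ln(0.32/0.07) = 0.48634
D(P‖Q) = 0.4950 nats.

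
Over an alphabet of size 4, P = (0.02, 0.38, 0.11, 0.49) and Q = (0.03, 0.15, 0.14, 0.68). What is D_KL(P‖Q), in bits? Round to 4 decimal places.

D(P‖Q) = Σ p·log₂(p/q).
  0.02·log₂(0.02/0.03) = -0.01170
  0.38·log₂(0.38/0.15) = 0.50959
  0.11·log₂(0.11/0.14) = -0.03827
  0.49·log₂(0.49/0.68) = -0.23165
D(P‖Q) = 0.2280 bits.

0.2280 bits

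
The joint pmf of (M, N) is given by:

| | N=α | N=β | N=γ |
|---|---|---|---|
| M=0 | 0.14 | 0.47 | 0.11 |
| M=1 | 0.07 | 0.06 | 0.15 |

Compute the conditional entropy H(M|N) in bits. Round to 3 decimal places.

0.718 bits

Marginals: p(M) = (0.7200, 0.2800), p(N) = (0.2100, 0.5300, 0.2600).
H(M|N) = Σ p(N) · H(M|N=·).
  N=α: p=0.2100, H(M|N=α) = 0.9183
  N=β: p=0.5300, H(M|N=β) = 0.5095
  N=γ: p=0.2600, H(M|N=γ) = 0.9829
Weighted sum = 0.718 bits.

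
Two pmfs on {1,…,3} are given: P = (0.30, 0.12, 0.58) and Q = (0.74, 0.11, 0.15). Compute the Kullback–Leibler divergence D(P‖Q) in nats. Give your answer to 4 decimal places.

0.5240 nats

D(P‖Q) = Σ p·ln(p/q).
  0.30·ln(0.30/0.74) = -0.27086
  0.12·ln(0.12/0.11) = 0.01044
  0.58·ln(0.58/0.15) = 0.78439
D(P‖Q) = 0.5240 nats.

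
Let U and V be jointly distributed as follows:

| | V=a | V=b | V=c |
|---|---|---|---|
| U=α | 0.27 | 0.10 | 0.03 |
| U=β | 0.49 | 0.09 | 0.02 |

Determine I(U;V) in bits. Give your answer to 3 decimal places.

0.019 bits

Marginals: p(U) = (0.4000, 0.6000), p(V) = (0.7600, 0.1900, 0.0500).
I(U;V) = H(U) + H(V) − H(U,V).
H(U) = 0.9710, H(V) = 0.9722, H(U,V) = 1.9238.
I(U;V) = 0.9710 + 0.9722 − 1.9238 = 0.019 bits.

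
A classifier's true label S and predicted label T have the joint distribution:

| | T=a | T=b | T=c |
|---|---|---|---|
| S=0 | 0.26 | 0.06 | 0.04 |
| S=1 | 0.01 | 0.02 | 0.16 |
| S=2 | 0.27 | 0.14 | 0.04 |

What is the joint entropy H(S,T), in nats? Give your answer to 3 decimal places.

H(S,T) = −Σ p(x,y)·ln p(x,y) over all 9 cells.
  cell (0,a): −0.26·ln0.26 = 0.3502
  cell (0,b): −0.06·ln0.06 = 0.1688
  cell (0,c): −0.04·ln0.04 = 0.1288
  cell (1,a): −0.01·ln0.01 = 0.0461
  cell (1,b): −0.02·ln0.02 = 0.0782
  cell (1,c): −0.16·ln0.16 = 0.2932
  cell (2,a): −0.27·ln0.27 = 0.3535
  cell (2,b): −0.14·ln0.14 = 0.2753
  cell (2,c): −0.04·ln0.04 = 0.1288
Sum = 1.823 nats.

1.823 nats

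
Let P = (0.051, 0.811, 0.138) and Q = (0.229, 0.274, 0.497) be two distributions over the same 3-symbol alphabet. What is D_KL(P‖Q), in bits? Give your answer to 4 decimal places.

D(P‖Q) = Σ p·log₂(p/q).
  0.051·log₂(0.051/0.229) = -0.11051
  0.811·log₂(0.811/0.274) = 1.26964
  0.138·log₂(0.138/0.497) = -0.25510
D(P‖Q) = 0.9040 bits.

0.9040 bits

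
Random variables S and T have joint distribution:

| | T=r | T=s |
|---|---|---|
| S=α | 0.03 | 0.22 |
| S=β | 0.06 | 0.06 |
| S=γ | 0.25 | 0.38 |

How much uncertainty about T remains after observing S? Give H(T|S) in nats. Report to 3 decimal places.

0.598 nats

Marginals: p(S) = (0.2500, 0.1200, 0.6300), p(T) = (0.3400, 0.6600).
H(T|S) = Σ p(S) · H(T|S=·).
  S=α: p=0.2500, H(T|S=α) = 0.3669
  S=β: p=0.1200, H(T|S=β) = 0.6931
  S=γ: p=0.6300, H(T|S=γ) = 0.6717
Weighted sum = 0.598 nats.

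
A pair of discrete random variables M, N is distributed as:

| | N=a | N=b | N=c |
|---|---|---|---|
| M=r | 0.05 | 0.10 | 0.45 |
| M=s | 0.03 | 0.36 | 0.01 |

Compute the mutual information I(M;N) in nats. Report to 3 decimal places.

0.331 nats

Marginals: p(M) = (0.6000, 0.4000), p(N) = (0.0800, 0.4600, 0.4600).
I(M;N) = H(M) + H(N) − H(M,N).
H(M) = 0.6730, H(N) = 0.9165, H(M,N) = 1.2584.
I(M;N) = 0.6730 + 0.9165 − 1.2584 = 0.331 nats.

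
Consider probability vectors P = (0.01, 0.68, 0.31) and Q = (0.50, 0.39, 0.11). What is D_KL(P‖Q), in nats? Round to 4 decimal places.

D(P‖Q) = Σ p·ln(p/q).
  0.01·ln(0.01/0.50) = -0.03912
  0.68·ln(0.68/0.39) = 0.37804
  0.31·ln(0.31/0.11) = 0.32119
D(P‖Q) = 0.6601 nats.

0.6601 nats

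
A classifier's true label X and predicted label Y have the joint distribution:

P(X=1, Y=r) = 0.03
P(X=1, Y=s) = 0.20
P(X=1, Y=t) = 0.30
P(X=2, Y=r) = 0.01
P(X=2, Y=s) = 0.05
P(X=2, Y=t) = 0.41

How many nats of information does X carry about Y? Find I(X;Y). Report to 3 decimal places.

0.060 nats

Marginals: p(X) = (0.5300, 0.4700), p(Y) = (0.0400, 0.2500, 0.7100).
I(X;Y) = Σ p(x,y)·ln[p(x,y)/(p(x)p(y))].
  (1,r): 0.03·ln(1.4151) = 0.0104
  (1,s): 0.20·ln(1.5094) = 0.0823
  (1,t): 0.30·ln(0.7972) = -0.0680
  (2,r): 0.01·ln(0.5319) = -0.0063
  (2,s): 0.05·ln(0.4255) = -0.0427
  (2,t): 0.41·ln(1.2286) = 0.0844
Sum = 0.060 nats.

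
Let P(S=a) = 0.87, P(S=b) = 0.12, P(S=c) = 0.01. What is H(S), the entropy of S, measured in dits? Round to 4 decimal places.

0.1831 dits

H(S) = −Σ p·log₁₀ p.
  −(0.87)·log₁₀(0.87) = 0.05262
  −(0.12)·log₁₀(0.12) = 0.11050
  −(0.01)·log₁₀(0.01) = 0.02000
Sum: 0.05262 + 0.11050 + 0.02000 = 0.1831 dits.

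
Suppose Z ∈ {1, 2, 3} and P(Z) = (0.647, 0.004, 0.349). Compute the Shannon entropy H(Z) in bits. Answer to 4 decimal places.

H(Z) = −Σ p·log₂ p.
  −(0.647)·log₂(0.647) = 0.40642
  −(0.004)·log₂(0.004) = 0.03186
  −(0.349)·log₂(0.349) = 0.53003
Sum: 0.40642 + 0.03186 + 0.53003 = 0.9683 bits.

0.9683 bits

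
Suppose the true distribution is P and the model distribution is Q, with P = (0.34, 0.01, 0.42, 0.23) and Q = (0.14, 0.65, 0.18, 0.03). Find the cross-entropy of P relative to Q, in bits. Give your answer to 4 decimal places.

H(P,Q) = −Σ p·log₂ q.
  −0.34·log₂(0.14) = 0.96441
  −0.01·log₂(0.65) = 0.00621
  −0.42·log₂(0.18) = 1.03905
  −0.23·log₂(0.03) = 1.16355
H(P,Q) = 3.1732 bits.

3.1732 bits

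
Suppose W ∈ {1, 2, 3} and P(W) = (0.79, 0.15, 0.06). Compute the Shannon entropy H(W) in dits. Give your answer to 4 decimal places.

0.2778 dits

H(W) = −Σ p·log₁₀ p.
  −(0.79)·log₁₀(0.79) = 0.08087
  −(0.15)·log₁₀(0.15) = 0.12359
  −(0.06)·log₁₀(0.06) = 0.07331
Sum: 0.08087 + 0.12359 + 0.07331 = 0.2778 dits.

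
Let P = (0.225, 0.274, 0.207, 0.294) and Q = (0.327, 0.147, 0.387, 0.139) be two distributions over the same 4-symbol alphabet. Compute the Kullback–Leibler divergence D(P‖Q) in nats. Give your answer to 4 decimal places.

D(P‖Q) = Σ p·ln(p/q).
  0.225·ln(0.225/0.327) = -0.08412
  0.274·ln(0.274/0.147) = 0.17062
  0.207·ln(0.207/0.387) = -0.12952
  0.294·ln(0.294/0.139) = 0.22024
D(P‖Q) = 0.1772 nats.

0.1772 nats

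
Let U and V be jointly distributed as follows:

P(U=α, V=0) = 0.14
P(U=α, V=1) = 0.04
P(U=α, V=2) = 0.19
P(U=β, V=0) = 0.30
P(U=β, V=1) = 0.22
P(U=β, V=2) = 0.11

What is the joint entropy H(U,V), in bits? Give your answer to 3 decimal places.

H(U,V) = −Σ p(x,y)·log₂ p(x,y) over all 6 cells.
  cell (α,0): −0.14·log₂0.14 = 0.3971
  cell (α,1): −0.04·log₂0.04 = 0.1858
  cell (α,2): −0.19·log₂0.19 = 0.4552
  cell (β,0): −0.30·log₂0.30 = 0.5211
  cell (β,1): −0.22·log₂0.22 = 0.4806
  cell (β,2): −0.11·log₂0.11 = 0.3503
Sum = 2.390 bits.

2.390 bits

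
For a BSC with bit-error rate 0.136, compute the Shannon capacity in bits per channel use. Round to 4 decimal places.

Binary symmetric channel: C = 1 − h₂(ε) where h₂ is the binary entropy function.
h₂(0.136) = −0.136·log₂0.136 − 0.864·log₂0.864 = 0.5737.
C = 1 − 0.5737 = 0.4263 bits per channel use.

0.4263 bits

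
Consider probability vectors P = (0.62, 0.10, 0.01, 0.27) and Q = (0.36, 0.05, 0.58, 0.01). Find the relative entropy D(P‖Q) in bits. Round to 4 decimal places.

D(P‖Q) = Σ p·log₂(p/q).
  0.62·log₂(0.62/0.36) = 0.48625
  0.10·log₂(0.10/0.05) = 0.10000
  0.01·log₂(0.01/0.58) = -0.05858
  0.27·log₂(0.27/0.01) = 1.28382
D(P‖Q) = 1.8115 bits.

1.8115 bits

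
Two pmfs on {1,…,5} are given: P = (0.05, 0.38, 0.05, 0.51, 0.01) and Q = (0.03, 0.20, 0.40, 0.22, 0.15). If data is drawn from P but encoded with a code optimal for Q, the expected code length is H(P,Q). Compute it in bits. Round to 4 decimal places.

2.3428 bits

H(P,Q) = −Σ p·log₂ q.
  −0.05·log₂(0.03) = 0.25294
  −0.38·log₂(0.20) = 0.88233
  −0.05·log₂(0.40) = 0.06610
  −0.51·log₂(0.22) = 1.11406
  −0.01·log₂(0.15) = 0.02737
H(P,Q) = 2.3428 bits.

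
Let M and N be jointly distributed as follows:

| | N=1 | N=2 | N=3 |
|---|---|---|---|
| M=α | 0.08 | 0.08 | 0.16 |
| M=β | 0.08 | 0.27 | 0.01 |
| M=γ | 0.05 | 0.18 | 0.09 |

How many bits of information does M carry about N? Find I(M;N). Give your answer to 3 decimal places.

Marginals: p(M) = (0.3200, 0.3600, 0.3200), p(N) = (0.2100, 0.5300, 0.2600).
I(M;N) = Σ p(x,y)·log₂[p(x,y)/(p(x)p(y))].
  (α,1): 0.08·log₂(1.1905) = 0.0201
  (α,2): 0.08·log₂(0.4717) = -0.0867
  (α,3): 0.16·log₂(1.9231) = 0.1509
  (β,1): 0.08·log₂(1.0582) = 0.0065
  (β,2): 0.27·log₂(1.4151) = 0.1352
  (β,3): 0.01·log₂(0.1068) = -0.0323
  (γ,1): 0.05·log₂(0.7440) = -0.0213
  (γ,2): 0.18·log₂(1.0613) = 0.0155
  (γ,3): 0.09·log₂(1.0817) = 0.0102
Sum = 0.198 bits.

0.198 bits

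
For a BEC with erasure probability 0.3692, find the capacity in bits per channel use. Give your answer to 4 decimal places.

0.6308 bits

Binary erasure channel: capacity C = 1 − ε.
C = 1 − 0.3692 = 0.6308 bits per channel use.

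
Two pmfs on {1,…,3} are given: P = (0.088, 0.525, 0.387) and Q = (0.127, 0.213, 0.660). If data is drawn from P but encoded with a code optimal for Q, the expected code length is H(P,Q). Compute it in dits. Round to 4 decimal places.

H(P,Q) = −Σ p·log₁₀ q.
  −0.088·log₁₀(0.127) = 0.07887
  −0.525·log₁₀(0.213) = 0.35260
  −0.387·log₁₀(0.660) = 0.06984
H(P,Q) = 0.5013 dits.

0.5013 dits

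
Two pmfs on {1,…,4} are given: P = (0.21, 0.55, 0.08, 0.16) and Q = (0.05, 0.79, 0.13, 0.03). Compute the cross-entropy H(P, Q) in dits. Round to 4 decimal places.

0.6441 dits

H(P,Q) = −Σ p·log₁₀ q.
  −0.21·log₁₀(0.05) = 0.27322
  −0.55·log₁₀(0.79) = 0.05631
  −0.08·log₁₀(0.13) = 0.07088
  −0.16·log₁₀(0.03) = 0.24366
H(P,Q) = 0.6441 dits.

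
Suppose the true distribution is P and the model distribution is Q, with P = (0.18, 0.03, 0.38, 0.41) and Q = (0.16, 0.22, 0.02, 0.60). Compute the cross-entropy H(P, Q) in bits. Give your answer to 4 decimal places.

H(P,Q) = −Σ p·log₂ q.
  −0.18·log₂(0.16) = 0.47589
  −0.03·log₂(0.22) = 0.06553
  −0.38·log₂(0.02) = 2.14467
  −0.41·log₂(0.60) = 0.30216
H(P,Q) = 2.9882 bits.

2.9882 bits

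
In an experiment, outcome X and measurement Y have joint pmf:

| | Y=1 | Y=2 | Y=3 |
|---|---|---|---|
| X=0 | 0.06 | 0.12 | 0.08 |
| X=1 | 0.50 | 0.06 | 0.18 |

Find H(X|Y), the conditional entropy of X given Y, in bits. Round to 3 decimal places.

0.672 bits

Chain rule: H(X|Y) = H(X,Y) − H(Y).
Marginals: p(X) = (0.2600, 0.7400), p(Y) = (0.5600, 0.1800, 0.2600).
H(X,Y) = 2.0910 bits; H(Y) = 1.4190 bits.
H(X|Y) = 2.0910 − 1.4190 = 0.672 bits.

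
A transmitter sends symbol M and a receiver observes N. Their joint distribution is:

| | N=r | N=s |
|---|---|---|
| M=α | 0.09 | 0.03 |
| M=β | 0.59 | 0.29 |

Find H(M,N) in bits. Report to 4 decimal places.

1.4314 bits

H(M,N) = −Σ p(x,y)·log₂ p(x,y) over all 4 cells.
  cell (α,r): −0.09·log₂0.09 = 0.31265
  cell (α,s): −0.03·log₂0.03 = 0.15177
  cell (β,r): −0.59·log₂0.59 = 0.44912
  cell (β,s): −0.29·log₂0.29 = 0.51790
Sum = 1.4314 bits.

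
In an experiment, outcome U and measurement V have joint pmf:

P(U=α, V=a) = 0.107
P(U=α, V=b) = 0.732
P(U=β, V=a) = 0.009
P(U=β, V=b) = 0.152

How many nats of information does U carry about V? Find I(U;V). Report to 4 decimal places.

0.0040 nats

Marginals: p(U) = (0.8390, 0.1610), p(V) = (0.1160, 0.8840).
I(U;V) = H(U) + H(V) − H(U,V).
H(U) = 0.4413, H(V) = 0.3589, H(U,V) = 0.7962.
I(U;V) = 0.4413 + 0.3589 − 0.7962 = 0.0040 nats.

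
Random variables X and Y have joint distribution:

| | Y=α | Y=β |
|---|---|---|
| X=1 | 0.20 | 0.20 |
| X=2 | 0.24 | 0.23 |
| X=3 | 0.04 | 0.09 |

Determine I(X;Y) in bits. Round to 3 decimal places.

Marginals: p(X) = (0.4000, 0.4700, 0.1300), p(Y) = (0.4800, 0.5200).
I(X;Y) = H(X) + H(Y) − H(X,Y).
H(X) = 1.4234, H(Y) = 0.9988, H(X,Y) = 2.4090.
I(X;Y) = 1.4234 + 0.9988 − 2.4090 = 0.013 bits.

0.013 bits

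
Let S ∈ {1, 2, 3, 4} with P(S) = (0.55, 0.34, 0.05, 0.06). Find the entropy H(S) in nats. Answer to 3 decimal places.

1.014 nats

H(S) = −Σ p·ln p.
  −(0.55)·ln(0.55) = 0.3288
  −(0.34)·ln(0.34) = 0.3668
  −(0.05)·ln(0.05) = 0.1498
  −(0.06)·ln(0.06) = 0.1688
Sum: 0.3288 + 0.3668 + 0.1498 + 0.1688 = 1.014 nats.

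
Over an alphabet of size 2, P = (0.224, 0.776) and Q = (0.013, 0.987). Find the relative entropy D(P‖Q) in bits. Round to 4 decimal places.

0.6507 bits

D(P‖Q) = Σ p·log₂(p/q).
  0.224·log₂(0.224/0.013) = 0.91995
  0.776·log₂(0.776/0.987) = -0.26927
D(P‖Q) = 0.6507 bits.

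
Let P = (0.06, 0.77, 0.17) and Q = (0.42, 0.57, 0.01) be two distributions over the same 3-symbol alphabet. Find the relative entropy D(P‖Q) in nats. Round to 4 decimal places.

0.5965 nats

D(P‖Q) = Σ p·ln(p/q).
  0.06·ln(0.06/0.42) = -0.11675
  0.77·ln(0.77/0.57) = 0.23158
  0.17·ln(0.17/0.01) = 0.48165
D(P‖Q) = 0.5965 nats.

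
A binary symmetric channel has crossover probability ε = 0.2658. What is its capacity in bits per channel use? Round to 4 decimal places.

Binary symmetric channel: C = 1 − h₂(ε) where h₂ is the binary entropy function.
h₂(0.2658) = −0.2658·log₂0.2658 − 0.7342·log₂0.7342 = 0.8354.
C = 1 − 0.8354 = 0.1646 bits per channel use.

0.1646 bits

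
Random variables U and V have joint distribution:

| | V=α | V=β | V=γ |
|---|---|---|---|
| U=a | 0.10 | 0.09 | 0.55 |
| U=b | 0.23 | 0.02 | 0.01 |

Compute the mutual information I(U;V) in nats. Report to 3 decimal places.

0.268 nats

Marginals: p(U) = (0.7400, 0.2600), p(V) = (0.3300, 0.1100, 0.5600).
I(U;V) = Σ p(x,y)·ln[p(x,y)/(p(x)p(y))].
  (a,α): 0.10·ln(0.4095) = -0.0893
  (a,β): 0.09·ln(1.1057) = 0.0090
  (a,γ): 0.55·ln(1.3272) = 0.1557
  (b,α): 0.23·ln(2.6807) = 0.2268
  (b,β): 0.02·ln(0.6993) = -0.0072
  (b,γ): 0.01·ln(0.0687) = -0.0268
Sum = 0.268 nats.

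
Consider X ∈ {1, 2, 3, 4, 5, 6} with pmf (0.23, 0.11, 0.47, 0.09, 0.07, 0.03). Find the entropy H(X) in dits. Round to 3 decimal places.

H(X) = −Σ p·log₁₀ p.
  −(0.23)·log₁₀(0.23) = 0.1468
  −(0.11)·log₁₀(0.11) = 0.1054
  −(0.47)·log₁₀(0.47) = 0.1541
  −(0.09)·log₁₀(0.09) = 0.0941
  −(0.07)·log₁₀(0.07) = 0.0808
  −(0.03)·log₁₀(0.03) = 0.0457
Sum: 0.1468 + 0.1054 + 0.1541 + 0.0941 + 0.0808 + 0.0457 = 0.627 dits.

0.627 dits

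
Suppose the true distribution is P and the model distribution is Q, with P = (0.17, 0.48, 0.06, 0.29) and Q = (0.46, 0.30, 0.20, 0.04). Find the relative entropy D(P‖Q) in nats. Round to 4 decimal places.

0.5586 nats

D(P‖Q) = Σ p·ln(p/q).
  0.17·ln(0.17/0.46) = -0.16922
  0.48·ln(0.48/0.30) = 0.22560
  0.06·ln(0.06/0.20) = -0.07224
  0.29·ln(0.29/0.04) = 0.57449
D(P‖Q) = 0.5586 nats.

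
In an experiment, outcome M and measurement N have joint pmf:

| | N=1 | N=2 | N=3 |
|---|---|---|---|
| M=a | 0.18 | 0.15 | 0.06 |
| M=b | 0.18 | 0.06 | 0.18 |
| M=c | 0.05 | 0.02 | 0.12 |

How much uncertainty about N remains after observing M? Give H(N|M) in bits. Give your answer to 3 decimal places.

1.419 bits

Marginals: p(M) = (0.3900, 0.4200, 0.1900), p(N) = (0.4100, 0.2300, 0.3600).
H(N|M) = Σ p(M) · H(N|M=·).
  M=a: p=0.3900, H(N|M=a) = 1.4605
  M=b: p=0.4200, H(N|M=b) = 1.4488
  M=c: p=0.1900, H(N|M=c) = 1.2674
Weighted sum = 1.419 bits.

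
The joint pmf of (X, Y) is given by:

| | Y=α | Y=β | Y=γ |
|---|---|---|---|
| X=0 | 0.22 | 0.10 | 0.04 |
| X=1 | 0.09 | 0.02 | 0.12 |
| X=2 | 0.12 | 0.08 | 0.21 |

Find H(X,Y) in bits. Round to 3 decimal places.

H(X,Y) = −Σ p(x,y)·log₂ p(x,y) over all 9 cells.
  cell (0,α): −0.22·log₂0.22 = 0.4806
  cell (0,β): −0.10·log₂0.10 = 0.3322
  cell (0,γ): −0.04·log₂0.04 = 0.1858
  cell (1,α): −0.09·log₂0.09 = 0.3127
  cell (1,β): −0.02·log₂0.02 = 0.1129
  cell (1,γ): −0.12·log₂0.12 = 0.3671
  cell (2,α): −0.12·log₂0.12 = 0.3671
  cell (2,β): −0.08·log₂0.08 = 0.2915
  cell (2,γ): −0.21·log₂0.21 = 0.4728
Sum = 2.923 bits.

2.923 bits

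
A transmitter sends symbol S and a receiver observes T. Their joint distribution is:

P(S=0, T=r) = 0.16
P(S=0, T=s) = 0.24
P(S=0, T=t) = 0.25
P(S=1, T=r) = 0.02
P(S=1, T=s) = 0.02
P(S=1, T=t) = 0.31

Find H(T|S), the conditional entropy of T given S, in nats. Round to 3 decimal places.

0.854 nats

Chain rule: H(T|S) = H(S,T) − H(S).
Marginals: p(S) = (0.6500, 0.3500), p(T) = (0.1800, 0.2600, 0.5600).
H(S,T) = 1.5018 nats; H(S) = 0.6474 nats.
H(T|S) = 1.5018 − 0.6474 = 0.854 nats.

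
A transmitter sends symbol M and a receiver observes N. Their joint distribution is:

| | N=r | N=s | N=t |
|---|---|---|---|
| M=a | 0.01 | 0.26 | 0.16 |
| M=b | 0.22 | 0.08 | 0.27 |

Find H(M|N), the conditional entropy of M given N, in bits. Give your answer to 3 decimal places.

Marginals: p(M) = (0.4300, 0.5700), p(N) = (0.2300, 0.3400, 0.4300).
H(M|N) = Σ p(N) · H(M|N=·).
  N=r: p=0.2300, H(M|N=r) = 0.2580
  N=s: p=0.3400, H(M|N=s) = 0.7871
  N=t: p=0.4300, H(M|N=t) = 0.9523
Weighted sum = 0.736 bits.

0.736 bits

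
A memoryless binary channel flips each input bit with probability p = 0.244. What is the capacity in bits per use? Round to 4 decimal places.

0.1984 bits

Binary symmetric channel: C = 1 − h₂(ε) where h₂ is the binary entropy function.
h₂(0.244) = −0.244·log₂0.244 − 0.756·log₂0.756 = 0.8016.
C = 1 − 0.8016 = 0.1984 bits per channel use.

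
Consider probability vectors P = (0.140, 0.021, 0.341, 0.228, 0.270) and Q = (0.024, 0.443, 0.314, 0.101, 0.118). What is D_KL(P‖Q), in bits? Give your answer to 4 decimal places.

0.8947 bits

D(P‖Q) = Σ p·log₂(p/q).
  0.140·log₂(0.140/0.024) = 0.35620
  0.021·log₂(0.021/0.443) = -0.09238
  0.341·log₂(0.341/0.314) = 0.04058
  0.228·log₂(0.228/0.101) = 0.26783
  0.270·log₂(0.270/0.118) = 0.32243
D(P‖Q) = 0.8947 bits.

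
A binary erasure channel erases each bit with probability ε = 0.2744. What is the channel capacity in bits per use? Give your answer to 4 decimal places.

Binary erasure channel: capacity C = 1 − ε.
C = 1 − 0.2744 = 0.7256 bits per channel use.

0.7256 bits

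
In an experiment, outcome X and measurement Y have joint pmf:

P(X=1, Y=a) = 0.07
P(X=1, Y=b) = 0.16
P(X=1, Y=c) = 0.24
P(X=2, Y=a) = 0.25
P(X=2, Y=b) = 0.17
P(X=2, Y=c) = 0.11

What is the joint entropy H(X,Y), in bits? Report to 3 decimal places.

2.471 bits

H(X,Y) = −Σ p(x,y)·log₂ p(x,y) over all 6 cells.
  cell (1,a): −0.07·log₂0.07 = 0.2686
  cell (1,b): −0.16·log₂0.16 = 0.4230
  cell (1,c): −0.24·log₂0.24 = 0.4941
  cell (2,a): −0.25·log₂0.25 = 0.5000
  cell (2,b): −0.17·log₂0.17 = 0.4346
  cell (2,c): −0.11·log₂0.11 = 0.3503
Sum = 2.471 bits.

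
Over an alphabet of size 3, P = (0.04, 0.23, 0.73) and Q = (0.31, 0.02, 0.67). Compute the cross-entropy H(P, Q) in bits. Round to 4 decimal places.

H(P,Q) = −Σ p·log₂ q.
  −0.04·log₂(0.31) = 0.06759
  −0.23·log₂(0.02) = 1.29809
  −0.73·log₂(0.67) = 0.42177
H(P,Q) = 1.7874 bits.

1.7874 bits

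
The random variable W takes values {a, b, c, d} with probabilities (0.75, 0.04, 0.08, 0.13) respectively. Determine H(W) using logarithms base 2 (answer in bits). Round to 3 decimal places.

H(W) = −Σ p·log₂ p.
  −(0.75)·log₂(0.75) = 0.3113
  −(0.04)·log₂(0.04) = 0.1858
  −(0.08)·log₂(0.08) = 0.2915
  −(0.13)·log₂(0.13) = 0.3826
Sum: 0.3113 + 0.1858 + 0.2915 + 0.3826 = 1.171 bits.

1.171 bits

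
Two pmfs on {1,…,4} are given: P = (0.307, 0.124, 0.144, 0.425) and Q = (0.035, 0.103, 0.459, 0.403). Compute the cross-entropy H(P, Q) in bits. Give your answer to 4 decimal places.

H(P,Q) = −Σ p·log₂ q.
  −0.307·log₂(0.035) = 1.48481
  −0.124·log₂(0.103) = 0.40663
  −0.144·log₂(0.459) = 0.16177
  −0.425·log₂(0.403) = 0.55724
H(P,Q) = 2.6104 bits.

2.6104 bits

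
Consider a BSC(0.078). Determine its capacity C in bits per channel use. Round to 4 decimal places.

Binary symmetric channel: C = 1 − h₂(ε) where h₂ is the binary entropy function.
h₂(0.078) = −0.078·log₂0.078 − 0.922·log₂0.922 = 0.3951.
C = 1 − 0.3951 = 0.6049 bits per channel use.

0.6049 bits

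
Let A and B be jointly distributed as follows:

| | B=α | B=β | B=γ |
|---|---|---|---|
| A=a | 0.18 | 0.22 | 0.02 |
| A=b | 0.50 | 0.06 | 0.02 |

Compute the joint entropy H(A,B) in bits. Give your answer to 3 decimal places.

H(A,B) = −Σ p(x,y)·log₂ p(x,y) over all 6 cells.
  cell (a,α): −0.18·log₂0.18 = 0.4453
  cell (a,β): −0.22·log₂0.22 = 0.4806
  cell (a,γ): −0.02·log₂0.02 = 0.1129
  cell (b,α): −0.50·log₂0.50 = 0.5000
  cell (b,β): −0.06·log₂0.06 = 0.2435
  cell (b,γ): −0.02·log₂0.02 = 0.1129
Sum = 1.895 bits.

1.895 bits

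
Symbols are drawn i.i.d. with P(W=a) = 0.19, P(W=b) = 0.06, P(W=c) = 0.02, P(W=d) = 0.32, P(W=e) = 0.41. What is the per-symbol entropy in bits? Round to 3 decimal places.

H(W) = −Σ p·log₂ p.
  −(0.19)·log₂(0.19) = 0.4552
  −(0.06)·log₂(0.06) = 0.2435
  −(0.02)·log₂(0.02) = 0.1129
  −(0.32)·log₂(0.32) = 0.5260
  −(0.41)·log₂(0.41) = 0.5274
Sum: 0.4552 + 0.2435 + 0.1129 + 0.5260 + 0.5274 = 1.865 bits.

1.865 bits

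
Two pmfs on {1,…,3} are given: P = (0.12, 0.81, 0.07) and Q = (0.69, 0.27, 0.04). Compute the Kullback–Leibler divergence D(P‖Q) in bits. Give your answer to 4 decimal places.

1.0375 bits

D(P‖Q) = Σ p·log₂(p/q).
  0.12·log₂(0.12/0.69) = -0.30283
  0.81·log₂(0.81/0.27) = 1.28382
  0.07·log₂(0.07/0.04) = 0.05651
D(P‖Q) = 1.0375 bits.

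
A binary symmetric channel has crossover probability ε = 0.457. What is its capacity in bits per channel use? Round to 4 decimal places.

0.0053 bits

Binary symmetric channel: C = 1 − h₂(ε) where h₂ is the binary entropy function.
h₂(0.457) = −0.457·log₂0.457 − 0.543·log₂0.543 = 0.9947.
C = 1 − 0.9947 = 0.0053 bits per channel use.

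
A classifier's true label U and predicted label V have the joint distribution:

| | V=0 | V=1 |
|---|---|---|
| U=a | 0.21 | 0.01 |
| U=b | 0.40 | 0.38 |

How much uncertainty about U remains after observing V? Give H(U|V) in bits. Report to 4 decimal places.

Chain rule: H(U|V) = H(U,V) − H(V).
Marginals: p(U) = (0.2200, 0.7800), p(V) = (0.6100, 0.3900).
H(U,V) = 1.5985 bits; H(V) = 0.9648 bits.
H(U|V) = 1.5985 − 0.9648 = 0.6337 bits.

0.6337 bits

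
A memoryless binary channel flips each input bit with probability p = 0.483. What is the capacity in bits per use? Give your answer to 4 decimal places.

Binary symmetric channel: C = 1 − h₂(ε) where h₂ is the binary entropy function.
h₂(0.483) = −0.483·log₂0.483 − 0.517·log₂0.517 = 0.9992.
C = 1 − 0.9992 = 0.0008 bits per channel use.

0.0008 bits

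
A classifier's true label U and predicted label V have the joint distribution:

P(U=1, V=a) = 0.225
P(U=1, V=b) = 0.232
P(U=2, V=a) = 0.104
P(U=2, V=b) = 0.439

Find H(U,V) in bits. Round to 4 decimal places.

H(U,V) = −Σ p(x,y)·log₂ p(x,y) over all 4 cells.
  cell (1,a): −0.225·log₂0.225 = 0.48420
  cell (1,b): −0.232·log₂0.232 = 0.48901
  cell (2,a): −0.104·log₂0.104 = 0.33960
  cell (2,b): −0.439·log₂0.439 = 0.52140
Sum = 1.8342 bits.

1.8342 bits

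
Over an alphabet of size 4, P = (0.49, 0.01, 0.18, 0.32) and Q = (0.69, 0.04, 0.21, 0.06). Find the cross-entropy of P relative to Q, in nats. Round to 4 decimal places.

H(P,Q) = −Σ p·ln q.
  −0.49·ln(0.69) = 0.18182
  −0.01·ln(0.04) = 0.03219
  −0.18·ln(0.21) = 0.28092
  −0.32·ln(0.06) = 0.90029
H(P,Q) = 1.3952 nats.

1.3952 nats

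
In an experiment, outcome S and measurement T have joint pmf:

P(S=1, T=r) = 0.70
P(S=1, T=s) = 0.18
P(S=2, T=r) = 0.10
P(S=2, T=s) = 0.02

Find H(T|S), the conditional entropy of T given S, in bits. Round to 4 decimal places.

Chain rule: H(T|S) = H(S,T) − H(S).
Marginals: p(S) = (0.8800, 0.1200), p(T) = (0.8000, 0.2000).
H(S,T) = 1.2506 bits; H(S) = 0.5294 bits.
H(T|S) = 1.2506 − 0.5294 = 0.7212 bits.

0.7212 bits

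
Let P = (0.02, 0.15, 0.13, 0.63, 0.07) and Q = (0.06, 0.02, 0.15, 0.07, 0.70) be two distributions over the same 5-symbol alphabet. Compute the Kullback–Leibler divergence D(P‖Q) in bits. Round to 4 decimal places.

2.1420 bits

D(P‖Q) = Σ p·log₂(p/q).
  0.02·log₂(0.02/0.06) = -0.03170
  0.15·log₂(0.15/0.02) = 0.43603
  0.13·log₂(0.13/0.15) = -0.02684
  0.63·log₂(0.63/0.07) = 1.99705
  0.07·log₂(0.07/0.70) = -0.23253
D(P‖Q) = 2.1420 bits.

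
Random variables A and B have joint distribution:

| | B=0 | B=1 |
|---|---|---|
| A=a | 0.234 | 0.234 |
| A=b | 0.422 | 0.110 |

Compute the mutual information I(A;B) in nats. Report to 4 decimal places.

0.0481 nats

Marginals: p(A) = (0.4680, 0.5320), p(B) = (0.6560, 0.3440).
I(A;B) = Σ p(x,y)·ln[p(x,y)/(p(x)p(y))].
  (a,0): 0.234·ln(0.7622) = -0.06354
  (a,1): 0.234·ln(1.4535) = 0.08751
  (b,0): 0.422·ln(1.2092) = 0.08016
  (b,1): 0.110·ln(0.6011) = -0.05600
Sum = 0.0481 nats.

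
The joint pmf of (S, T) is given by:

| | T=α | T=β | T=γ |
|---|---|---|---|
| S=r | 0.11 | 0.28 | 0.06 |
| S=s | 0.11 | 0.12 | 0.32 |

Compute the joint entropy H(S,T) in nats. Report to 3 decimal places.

H(S,T) = −Σ p(x,y)·ln p(x,y) over all 6 cells.
  cell (r,α): −0.11·ln0.11 = 0.2428
  cell (r,β): −0.28·ln0.28 = 0.3564
  cell (r,γ): −0.06·ln0.06 = 0.1688
  cell (s,α): −0.11·ln0.11 = 0.2428
  cell (s,β): −0.12·ln0.12 = 0.2544
  cell (s,γ): −0.32·ln0.32 = 0.3646
Sum = 1.630 nats.

1.630 nats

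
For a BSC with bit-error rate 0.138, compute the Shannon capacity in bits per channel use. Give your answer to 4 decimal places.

0.4210 bits

Binary symmetric channel: C = 1 − h₂(ε) where h₂ is the binary entropy function.
h₂(0.138) = −0.138·log₂0.138 − 0.862·log₂0.862 = 0.5790.
C = 1 − 0.5790 = 0.4210 bits per channel use.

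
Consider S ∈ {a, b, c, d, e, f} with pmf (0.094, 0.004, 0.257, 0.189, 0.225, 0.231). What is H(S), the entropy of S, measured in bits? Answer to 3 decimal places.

H(S) = −Σ p·log₂ p.
  −(0.094)·log₂(0.094) = 0.3207
  −(0.004)·log₂(0.004) = 0.0319
  −(0.257)·log₂(0.257) = 0.5038
  −(0.189)·log₂(0.189) = 0.4543
  −(0.225)·log₂(0.225) = 0.4842
  −(0.231)·log₂(0.231) = 0.4883
Sum: 0.3207 + 0.0319 + 0.5038 + 0.4543 + 0.4842 + 0.4883 = 2.283 bits.

2.283 bits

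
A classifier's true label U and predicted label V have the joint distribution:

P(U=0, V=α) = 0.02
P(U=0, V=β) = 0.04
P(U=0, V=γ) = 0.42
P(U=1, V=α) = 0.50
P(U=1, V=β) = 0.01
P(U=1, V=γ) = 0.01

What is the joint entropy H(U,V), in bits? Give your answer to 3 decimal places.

H(U,V) = −Σ p(x,y)·log₂ p(x,y) over all 6 cells.
  cell (0,α): −0.02·log₂0.02 = 0.1129
  cell (0,β): −0.04·log₂0.04 = 0.1858
  cell (0,γ): −0.42·log₂0.42 = 0.5256
  cell (1,α): −0.50·log₂0.50 = 0.5000
  cell (1,β): −0.01·log₂0.01 = 0.0664
  cell (1,γ): −0.01·log₂0.01 = 0.0664
Sum = 1.457 bits.

1.457 bits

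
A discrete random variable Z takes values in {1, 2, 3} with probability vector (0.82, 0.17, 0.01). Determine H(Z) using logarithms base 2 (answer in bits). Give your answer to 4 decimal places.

0.7358 bits

H(Z) = −Σ p·log₂ p.
  −(0.82)·log₂(0.82) = 0.23477
  −(0.17)·log₂(0.17) = 0.43459
  −(0.01)·log₂(0.01) = 0.06644
Sum: 0.23477 + 0.43459 + 0.06644 = 0.7358 bits.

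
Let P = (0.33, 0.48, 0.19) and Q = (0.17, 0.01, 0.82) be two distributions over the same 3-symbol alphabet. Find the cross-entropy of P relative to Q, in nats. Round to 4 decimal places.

H(P,Q) = −Σ p·ln q.
  −0.33·ln(0.17) = 0.58475
  −0.48·ln(0.01) = 2.21048
  −0.19·ln(0.82) = 0.03771
H(P,Q) = 2.8329 nats.

2.8329 nats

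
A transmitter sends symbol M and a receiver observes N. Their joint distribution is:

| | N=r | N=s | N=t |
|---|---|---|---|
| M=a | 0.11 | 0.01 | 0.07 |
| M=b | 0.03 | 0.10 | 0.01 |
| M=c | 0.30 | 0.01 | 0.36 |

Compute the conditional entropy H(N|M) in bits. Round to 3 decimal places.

Chain rule: H(N|M) = H(M,N) − H(M).
Marginals: p(M) = (0.1900, 0.1400, 0.6700), p(N) = (0.4400, 0.1200, 0.4400).
H(M,N) = 2.3538 bits; H(M) = 1.2394 bits.
H(N|M) = 2.3538 − 1.2394 = 1.114 bits.

1.114 bits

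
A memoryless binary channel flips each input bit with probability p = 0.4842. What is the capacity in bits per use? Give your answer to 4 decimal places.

0.0007 bits

Binary symmetric channel: C = 1 − h₂(ε) where h₂ is the binary entropy function.
h₂(0.4842) = −0.4842·log₂0.4842 − 0.5158·log₂0.5158 = 0.9993.
C = 1 − 0.9993 = 0.0007 bits per channel use.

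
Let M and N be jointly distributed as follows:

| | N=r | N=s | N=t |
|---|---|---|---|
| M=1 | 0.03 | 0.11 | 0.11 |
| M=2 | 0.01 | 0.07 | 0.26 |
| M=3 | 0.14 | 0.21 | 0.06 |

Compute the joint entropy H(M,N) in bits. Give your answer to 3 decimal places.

H(M,N) = −Σ p(x,y)·log₂ p(x,y) over all 9 cells.
  cell (1,r): −0.03·log₂0.03 = 0.1518
  cell (1,s): −0.11·log₂0.11 = 0.3503
  cell (1,t): −0.11·log₂0.11 = 0.3503
  cell (2,r): −0.01·log₂0.01 = 0.0664
  cell (2,s): −0.07·log₂0.07 = 0.2686
  cell (2,t): −0.26·log₂0.26 = 0.5053
  cell (3,r): −0.14·log₂0.14 = 0.3971
  cell (3,s): −0.21·log₂0.21 = 0.4728
  cell (3,t): −0.06·log₂0.06 = 0.2435
Sum = 2.806 bits.

2.806 bits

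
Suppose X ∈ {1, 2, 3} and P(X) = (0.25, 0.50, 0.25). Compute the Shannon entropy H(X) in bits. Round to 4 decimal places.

1.5000 bits

H(X) = −Σ p·log₂ p.
  −(0.25)·log₂(0.25) = 0.50000
  −(0.50)·log₂(0.50) = 0.50000
  −(0.25)·log₂(0.25) = 0.50000
Sum: 0.50000 + 0.50000 + 0.50000 = 1.5000 bits.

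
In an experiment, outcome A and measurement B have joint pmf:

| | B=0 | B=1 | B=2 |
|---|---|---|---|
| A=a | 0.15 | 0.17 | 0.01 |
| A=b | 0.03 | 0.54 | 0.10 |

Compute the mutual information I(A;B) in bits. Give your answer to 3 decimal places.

0.186 bits

Marginals: p(A) = (0.3300, 0.6700), p(B) = (0.1800, 0.7100, 0.1100).
I(A;B) = H(A) + H(B) − H(A,B).
H(A) = 0.9149, H(B) = 1.1464, H(A,B) = 1.8756.
I(A;B) = 0.9149 + 1.1464 − 1.8756 = 0.186 bits.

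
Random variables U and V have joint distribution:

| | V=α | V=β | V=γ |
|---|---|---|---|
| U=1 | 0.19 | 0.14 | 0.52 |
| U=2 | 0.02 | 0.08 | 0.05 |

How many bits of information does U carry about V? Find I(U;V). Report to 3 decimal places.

0.062 bits

Marginals: p(U) = (0.8500, 0.1500), p(V) = (0.2100, 0.2200, 0.5700).
I(U;V) = Σ p(x,y)·log₂[p(x,y)/(p(x)p(y))].
  (1,α): 0.19·log₂(1.0644) = 0.0171
  (1,β): 0.14·log₂(0.7487) = -0.0585
  (1,γ): 0.52·log₂(1.0733) = 0.0530
  (2,α): 0.02·log₂(0.6349) = -0.0131
  (2,β): 0.08·log₂(2.4242) = 0.1022
  (2,γ): 0.05·log₂(0.5848) = -0.0387
Sum = 0.062 bits.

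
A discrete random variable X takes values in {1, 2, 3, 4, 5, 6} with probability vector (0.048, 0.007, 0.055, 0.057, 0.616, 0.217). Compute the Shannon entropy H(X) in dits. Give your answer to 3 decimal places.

0.492 dits

H(X) = −Σ p·log₁₀ p.
  −(0.048)·log₁₀(0.048) = 0.0633
  −(0.007)·log₁₀(0.007) = 0.0151
  −(0.055)·log₁₀(0.055) = 0.0693
  −(0.057)·log₁₀(0.057) = 0.0709
  −(0.616)·log₁₀(0.616) = 0.1296
  −(0.217)·log₁₀(0.217) = 0.1440
Sum: 0.0633 + 0.0151 + 0.0693 + 0.0709 + 0.1296 + 0.1440 = 0.492 dits.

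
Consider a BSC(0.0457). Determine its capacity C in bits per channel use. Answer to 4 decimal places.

0.7322 bits

Binary symmetric channel: C = 1 − h₂(ε) where h₂ is the binary entropy function.
h₂(0.0457) = −0.0457·log₂0.0457 − 0.9543·log₂0.9543 = 0.2678.
C = 1 − 0.2678 = 0.7322 bits per channel use.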